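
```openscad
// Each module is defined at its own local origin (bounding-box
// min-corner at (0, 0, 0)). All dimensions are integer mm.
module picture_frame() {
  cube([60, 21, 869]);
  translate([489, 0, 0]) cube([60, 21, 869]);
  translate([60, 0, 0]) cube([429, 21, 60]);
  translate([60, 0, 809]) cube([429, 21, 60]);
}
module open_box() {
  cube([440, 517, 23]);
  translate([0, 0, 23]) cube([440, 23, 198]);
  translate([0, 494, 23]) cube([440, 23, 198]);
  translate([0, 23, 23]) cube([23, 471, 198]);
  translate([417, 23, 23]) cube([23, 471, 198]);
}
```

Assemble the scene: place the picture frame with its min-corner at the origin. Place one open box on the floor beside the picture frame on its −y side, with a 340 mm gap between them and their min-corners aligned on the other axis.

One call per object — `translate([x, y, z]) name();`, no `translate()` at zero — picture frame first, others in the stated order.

picture_frame();
translate([0, -857, 0]) open_box();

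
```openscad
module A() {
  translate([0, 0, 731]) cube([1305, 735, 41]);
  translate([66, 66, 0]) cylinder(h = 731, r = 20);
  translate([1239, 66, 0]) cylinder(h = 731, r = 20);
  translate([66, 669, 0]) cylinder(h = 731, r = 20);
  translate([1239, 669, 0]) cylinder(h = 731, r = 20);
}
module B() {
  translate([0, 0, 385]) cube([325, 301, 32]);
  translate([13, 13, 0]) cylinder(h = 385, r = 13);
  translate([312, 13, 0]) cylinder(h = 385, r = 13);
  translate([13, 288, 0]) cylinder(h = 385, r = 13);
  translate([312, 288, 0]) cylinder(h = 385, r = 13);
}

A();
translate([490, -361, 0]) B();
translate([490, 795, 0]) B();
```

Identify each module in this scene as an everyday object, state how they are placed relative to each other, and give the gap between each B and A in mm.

A is a table. B is a stool. Two stools sit around the table at the −y, +y sides. The gap between each stool and the table is 60 mm.

Each stool's nearest face is 60 mm from the table's bounding box.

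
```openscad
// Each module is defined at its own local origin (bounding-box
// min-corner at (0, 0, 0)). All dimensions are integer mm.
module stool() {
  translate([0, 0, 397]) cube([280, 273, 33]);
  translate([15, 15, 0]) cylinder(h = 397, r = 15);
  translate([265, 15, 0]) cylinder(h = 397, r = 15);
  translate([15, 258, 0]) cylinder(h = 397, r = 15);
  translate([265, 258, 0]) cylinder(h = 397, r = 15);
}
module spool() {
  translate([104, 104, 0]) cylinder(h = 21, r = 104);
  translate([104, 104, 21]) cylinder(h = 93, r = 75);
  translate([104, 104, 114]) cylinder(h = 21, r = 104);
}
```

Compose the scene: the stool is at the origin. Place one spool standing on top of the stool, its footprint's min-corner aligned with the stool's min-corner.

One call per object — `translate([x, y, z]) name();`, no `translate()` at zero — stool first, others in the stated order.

stool();
translate([0, 0, 430]) spool();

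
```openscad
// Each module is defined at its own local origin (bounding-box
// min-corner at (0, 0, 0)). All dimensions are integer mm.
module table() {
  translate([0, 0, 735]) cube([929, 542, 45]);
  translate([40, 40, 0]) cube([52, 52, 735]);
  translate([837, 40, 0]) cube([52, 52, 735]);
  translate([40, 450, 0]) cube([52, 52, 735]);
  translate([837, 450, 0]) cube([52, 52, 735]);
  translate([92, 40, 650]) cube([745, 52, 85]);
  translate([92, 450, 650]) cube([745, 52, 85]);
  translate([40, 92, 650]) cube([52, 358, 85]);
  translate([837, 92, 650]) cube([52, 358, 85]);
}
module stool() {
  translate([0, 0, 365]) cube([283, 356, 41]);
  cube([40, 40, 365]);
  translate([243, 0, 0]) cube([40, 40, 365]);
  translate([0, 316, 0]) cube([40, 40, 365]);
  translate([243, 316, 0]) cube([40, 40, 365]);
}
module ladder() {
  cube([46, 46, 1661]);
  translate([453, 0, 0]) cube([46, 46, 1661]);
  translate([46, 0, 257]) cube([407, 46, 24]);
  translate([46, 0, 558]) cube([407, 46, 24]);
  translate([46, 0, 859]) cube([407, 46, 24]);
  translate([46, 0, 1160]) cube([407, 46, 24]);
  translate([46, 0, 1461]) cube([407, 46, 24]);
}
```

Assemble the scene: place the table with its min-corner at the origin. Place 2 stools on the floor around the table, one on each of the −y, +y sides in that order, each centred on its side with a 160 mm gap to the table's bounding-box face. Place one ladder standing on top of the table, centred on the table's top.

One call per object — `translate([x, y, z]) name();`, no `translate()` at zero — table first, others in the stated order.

table();
translate([323, -516, 0]) stool();
translate([323, 702, 0]) stool();
translate([215, 248, 780]) ladder();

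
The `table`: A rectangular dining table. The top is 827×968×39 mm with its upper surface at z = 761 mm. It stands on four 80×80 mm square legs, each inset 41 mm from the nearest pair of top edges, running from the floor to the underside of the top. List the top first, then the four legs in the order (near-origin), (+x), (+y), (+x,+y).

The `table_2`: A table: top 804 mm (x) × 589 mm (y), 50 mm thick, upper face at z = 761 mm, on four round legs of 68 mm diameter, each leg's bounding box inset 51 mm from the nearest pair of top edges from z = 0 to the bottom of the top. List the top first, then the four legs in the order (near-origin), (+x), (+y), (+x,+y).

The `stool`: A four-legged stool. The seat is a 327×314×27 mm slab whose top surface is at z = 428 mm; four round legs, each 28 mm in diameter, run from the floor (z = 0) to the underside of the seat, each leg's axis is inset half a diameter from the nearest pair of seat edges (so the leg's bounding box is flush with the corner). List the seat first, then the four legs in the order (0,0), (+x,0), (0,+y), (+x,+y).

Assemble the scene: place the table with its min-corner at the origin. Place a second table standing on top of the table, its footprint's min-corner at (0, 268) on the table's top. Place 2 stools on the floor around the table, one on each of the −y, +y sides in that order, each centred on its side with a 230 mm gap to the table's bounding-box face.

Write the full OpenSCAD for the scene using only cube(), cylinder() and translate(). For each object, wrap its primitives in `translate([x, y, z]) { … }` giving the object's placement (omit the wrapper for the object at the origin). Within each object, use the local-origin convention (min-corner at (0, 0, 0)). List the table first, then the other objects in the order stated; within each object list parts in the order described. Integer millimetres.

translate([0, 0, 722]) cube([827, 968, 39]);
translate([41, 41, 0]) cube([80, 80, 722]);
translate([706, 41, 0]) cube([80, 80, 722]);
translate([41, 847, 0]) cube([80, 80, 722]);
translate([706, 847, 0]) cube([80, 80, 722]);
translate([0, 268, 761]) {
  translate([0, 0, 711]) cube([804, 589, 50]);
  translate([85, 85, 0]) cylinder(h = 711, r = 34);
  translate([719, 85, 0]) cylinder(h = 711, r = 34);
  translate([85, 504, 0]) cylinder(h = 711, r = 34);
  translate([719, 504, 0]) cylinder(h = 711, r = 34);
}
translate([250, -544, 0]) {
  translate([0, 0, 401]) cube([327, 314, 27]);
  translate([14, 14, 0]) cylinder(h = 401, r = 14);
  translate([313, 14, 0]) cylinder(h = 401, r = 14);
  translate([14, 300, 0]) cylinder(h = 401, r = 14);
  translate([313, 300, 0]) cylinder(h = 401, r = 14);
}
translate([250, 1198, 0]) {
  translate([0, 0, 401]) cube([327, 314, 27]);
  translate([14, 14, 0]) cylinder(h = 401, r = 14);
  translate([313, 14, 0]) cylinder(h = 401, r = 14);
  translate([14, 300, 0]) cylinder(h = 401, r = 14);
  translate([313, 300, 0]) cylinder(h = 401, r = 14);
}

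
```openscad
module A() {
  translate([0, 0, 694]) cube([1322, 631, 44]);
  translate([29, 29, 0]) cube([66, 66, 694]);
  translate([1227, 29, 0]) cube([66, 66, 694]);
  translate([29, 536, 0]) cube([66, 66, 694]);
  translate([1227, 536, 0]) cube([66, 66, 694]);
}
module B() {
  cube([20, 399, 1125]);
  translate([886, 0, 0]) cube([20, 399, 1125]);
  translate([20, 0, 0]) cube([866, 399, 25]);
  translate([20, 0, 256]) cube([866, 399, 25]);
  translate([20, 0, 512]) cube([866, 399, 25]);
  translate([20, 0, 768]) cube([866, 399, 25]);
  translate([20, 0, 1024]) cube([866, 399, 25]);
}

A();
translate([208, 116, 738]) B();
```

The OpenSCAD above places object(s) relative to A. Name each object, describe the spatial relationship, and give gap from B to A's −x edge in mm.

The bookshelf's min-x is at 208; the table's min-x is 0; gap = 208 mm.

A is a table. B is a bookshelf. The bookshelf is on top of the table, centred. The gap from the bookshelf to the table's −x edge is 208 mm.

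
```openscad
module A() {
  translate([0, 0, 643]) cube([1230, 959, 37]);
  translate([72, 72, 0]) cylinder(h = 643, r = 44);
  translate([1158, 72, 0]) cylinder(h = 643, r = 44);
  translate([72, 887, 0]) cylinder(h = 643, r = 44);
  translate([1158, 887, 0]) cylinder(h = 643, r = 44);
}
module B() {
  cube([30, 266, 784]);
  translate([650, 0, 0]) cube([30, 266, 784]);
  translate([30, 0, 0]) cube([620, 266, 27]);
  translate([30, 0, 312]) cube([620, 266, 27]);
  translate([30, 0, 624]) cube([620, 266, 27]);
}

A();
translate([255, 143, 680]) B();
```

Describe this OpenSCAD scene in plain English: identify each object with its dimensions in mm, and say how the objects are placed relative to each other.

A is a rectangular dining table. The top is 1230×959×37 mm with its upper surface at z = 680 mm. It stands on four round legs of 88 mm diameter, each leg's bounding box inset 28 mm from the nearest pair of top edges, running from the floor to the underside of the top.

B is an open bookshelf. Two side panels, each 30 mm thick, 266 mm deep and 784 mm tall, stand 680 mm apart (outside-to-outside). Between them sit 3 shelves, each 27 mm thick and 266 mm deep, spanning the full gap between the sides. The bottom shelf rests on the floor (its underside at z = 0) and the clear gap between one shelf's top and the next shelf's underside is 285 mm.

The bookshelf is on top of the table.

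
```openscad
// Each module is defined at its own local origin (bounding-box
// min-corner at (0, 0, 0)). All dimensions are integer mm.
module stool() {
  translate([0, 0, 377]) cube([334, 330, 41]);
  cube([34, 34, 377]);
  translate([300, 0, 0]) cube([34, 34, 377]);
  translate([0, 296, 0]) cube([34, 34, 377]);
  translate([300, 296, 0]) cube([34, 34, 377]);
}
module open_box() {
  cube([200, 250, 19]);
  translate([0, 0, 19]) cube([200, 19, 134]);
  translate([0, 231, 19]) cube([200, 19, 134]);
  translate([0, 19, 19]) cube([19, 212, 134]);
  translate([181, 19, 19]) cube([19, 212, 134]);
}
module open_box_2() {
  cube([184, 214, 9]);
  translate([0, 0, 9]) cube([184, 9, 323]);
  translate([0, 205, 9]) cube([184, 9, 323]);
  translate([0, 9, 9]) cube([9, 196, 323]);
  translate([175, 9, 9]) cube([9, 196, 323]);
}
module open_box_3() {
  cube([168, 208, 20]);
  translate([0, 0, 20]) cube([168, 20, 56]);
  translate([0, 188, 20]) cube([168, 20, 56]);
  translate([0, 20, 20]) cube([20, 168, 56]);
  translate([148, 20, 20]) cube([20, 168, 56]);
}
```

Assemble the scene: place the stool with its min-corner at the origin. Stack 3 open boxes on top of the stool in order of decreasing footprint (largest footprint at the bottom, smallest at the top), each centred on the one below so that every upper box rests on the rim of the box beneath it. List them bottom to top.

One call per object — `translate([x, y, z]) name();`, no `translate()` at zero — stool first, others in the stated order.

stool();
translate([67, 40, 418]) open_box();
translate([75, 58, 571]) open_box_2();
translate([83, 61, 903]) open_box_3();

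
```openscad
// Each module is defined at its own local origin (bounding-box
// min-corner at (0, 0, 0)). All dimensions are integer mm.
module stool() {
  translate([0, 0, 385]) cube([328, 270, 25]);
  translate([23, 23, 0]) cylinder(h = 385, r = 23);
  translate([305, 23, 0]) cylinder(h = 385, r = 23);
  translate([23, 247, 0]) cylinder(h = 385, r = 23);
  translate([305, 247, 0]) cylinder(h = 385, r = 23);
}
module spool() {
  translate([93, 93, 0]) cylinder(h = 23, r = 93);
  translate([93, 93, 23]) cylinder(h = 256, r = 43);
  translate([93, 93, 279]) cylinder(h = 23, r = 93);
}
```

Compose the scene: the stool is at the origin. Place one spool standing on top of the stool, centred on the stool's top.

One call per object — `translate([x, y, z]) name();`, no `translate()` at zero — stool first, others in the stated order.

stool();
translate([71, 42, 410]) spool();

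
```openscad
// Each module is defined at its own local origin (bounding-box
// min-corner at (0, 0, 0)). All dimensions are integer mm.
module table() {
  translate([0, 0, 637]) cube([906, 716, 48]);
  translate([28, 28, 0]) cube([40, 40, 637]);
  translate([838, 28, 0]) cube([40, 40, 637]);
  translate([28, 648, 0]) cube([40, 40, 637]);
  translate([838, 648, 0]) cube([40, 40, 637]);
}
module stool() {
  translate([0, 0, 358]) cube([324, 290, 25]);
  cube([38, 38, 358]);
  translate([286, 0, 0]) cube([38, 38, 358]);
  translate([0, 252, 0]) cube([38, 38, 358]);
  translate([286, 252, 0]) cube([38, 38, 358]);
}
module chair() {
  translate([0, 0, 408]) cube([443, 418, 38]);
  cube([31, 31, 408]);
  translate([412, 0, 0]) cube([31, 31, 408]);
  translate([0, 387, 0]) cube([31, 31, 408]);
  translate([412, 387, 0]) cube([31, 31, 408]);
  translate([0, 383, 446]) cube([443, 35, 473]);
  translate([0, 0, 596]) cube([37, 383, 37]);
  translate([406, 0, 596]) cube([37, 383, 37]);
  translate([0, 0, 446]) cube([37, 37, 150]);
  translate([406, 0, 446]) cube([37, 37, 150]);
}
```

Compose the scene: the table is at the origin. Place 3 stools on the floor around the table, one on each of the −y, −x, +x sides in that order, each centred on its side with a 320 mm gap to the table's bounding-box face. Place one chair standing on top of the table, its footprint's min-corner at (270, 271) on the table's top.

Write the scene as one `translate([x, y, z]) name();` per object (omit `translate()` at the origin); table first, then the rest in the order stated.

table();
translate([291, -610, 0]) stool();
translate([-644, 213, 0]) stool();
translate([1226, 213, 0]) stool();
translate([270, 271, 685]) chair();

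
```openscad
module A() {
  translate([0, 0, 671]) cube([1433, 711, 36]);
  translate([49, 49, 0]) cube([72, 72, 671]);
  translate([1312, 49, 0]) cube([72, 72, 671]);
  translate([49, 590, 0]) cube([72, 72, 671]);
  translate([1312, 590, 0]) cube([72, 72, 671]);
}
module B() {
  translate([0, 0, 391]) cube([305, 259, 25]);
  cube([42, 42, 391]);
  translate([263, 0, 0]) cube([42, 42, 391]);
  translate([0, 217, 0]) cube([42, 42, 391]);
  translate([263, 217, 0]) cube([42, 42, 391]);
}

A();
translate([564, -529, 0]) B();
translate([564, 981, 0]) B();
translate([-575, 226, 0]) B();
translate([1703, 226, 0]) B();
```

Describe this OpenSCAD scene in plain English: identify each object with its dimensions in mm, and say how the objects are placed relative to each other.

A is a table: top 1433 mm (x) × 711 mm (y), 36 mm thick, upper face at z = 707 mm, on four 72×72 mm square legs, each inset 49 mm from the nearest pair of top edges, running from z = 0 to the bottom of the top.

B is a four-legged stool. The seat is 305×259 mm, 25 mm thick, top at z = 416 mm. It stands on four square legs, each 42×42 mm in cross-section, from z = 0 to the seat underside, each flush with a corner of the seat.

Four stools sit around the table at the −y, +y, −x, +x sides.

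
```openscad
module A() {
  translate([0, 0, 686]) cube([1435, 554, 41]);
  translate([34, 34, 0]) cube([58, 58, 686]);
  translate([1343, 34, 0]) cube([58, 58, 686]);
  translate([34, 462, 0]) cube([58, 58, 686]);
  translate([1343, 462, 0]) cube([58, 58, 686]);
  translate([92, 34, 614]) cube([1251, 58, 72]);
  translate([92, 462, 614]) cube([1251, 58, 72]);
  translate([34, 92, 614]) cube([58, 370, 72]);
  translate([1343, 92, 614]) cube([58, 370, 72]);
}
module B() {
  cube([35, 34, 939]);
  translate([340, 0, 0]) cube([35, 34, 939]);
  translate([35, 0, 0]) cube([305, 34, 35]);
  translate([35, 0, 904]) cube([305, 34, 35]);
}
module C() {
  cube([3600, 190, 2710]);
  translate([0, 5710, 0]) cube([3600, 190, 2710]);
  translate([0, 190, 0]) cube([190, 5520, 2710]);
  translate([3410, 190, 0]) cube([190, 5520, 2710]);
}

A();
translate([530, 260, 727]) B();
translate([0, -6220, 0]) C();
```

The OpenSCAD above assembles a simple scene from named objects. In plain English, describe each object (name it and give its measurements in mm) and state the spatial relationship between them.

A is a rectangular dining table. The top is 1435×554×41 mm with its upper surface at z = 727 mm. It stands on four 58×58 mm square legs, each inset 34 mm from the nearest pair of top edges, running from the floor to the underside of the top. Four apron rails, 58 mm thick and 72 mm tall, run between adjacent legs with their top edges flush with the underside of the top and their outer faces flush with the legs' outer faces.

B is a picture frame with a 305×869 mm rectangular opening (x by z) and a uniform 35 mm border on every side. Frame depth is 34 mm along y. It is built from two vertical stiles running the full outside height and two horizontal rails spanning the gap between the stiles.

C is a box-shaped house frame (walls only): outside footprint 3600×5900 mm, wall height 2710 mm, wall thickness 190 mm. The two y-facing walls run the full x-width; the two x-facing walls fit between the inner faces of the y-facing walls.

The picture frame is on top of the table, centred. The house frame is on the floor beside the table on its −y side.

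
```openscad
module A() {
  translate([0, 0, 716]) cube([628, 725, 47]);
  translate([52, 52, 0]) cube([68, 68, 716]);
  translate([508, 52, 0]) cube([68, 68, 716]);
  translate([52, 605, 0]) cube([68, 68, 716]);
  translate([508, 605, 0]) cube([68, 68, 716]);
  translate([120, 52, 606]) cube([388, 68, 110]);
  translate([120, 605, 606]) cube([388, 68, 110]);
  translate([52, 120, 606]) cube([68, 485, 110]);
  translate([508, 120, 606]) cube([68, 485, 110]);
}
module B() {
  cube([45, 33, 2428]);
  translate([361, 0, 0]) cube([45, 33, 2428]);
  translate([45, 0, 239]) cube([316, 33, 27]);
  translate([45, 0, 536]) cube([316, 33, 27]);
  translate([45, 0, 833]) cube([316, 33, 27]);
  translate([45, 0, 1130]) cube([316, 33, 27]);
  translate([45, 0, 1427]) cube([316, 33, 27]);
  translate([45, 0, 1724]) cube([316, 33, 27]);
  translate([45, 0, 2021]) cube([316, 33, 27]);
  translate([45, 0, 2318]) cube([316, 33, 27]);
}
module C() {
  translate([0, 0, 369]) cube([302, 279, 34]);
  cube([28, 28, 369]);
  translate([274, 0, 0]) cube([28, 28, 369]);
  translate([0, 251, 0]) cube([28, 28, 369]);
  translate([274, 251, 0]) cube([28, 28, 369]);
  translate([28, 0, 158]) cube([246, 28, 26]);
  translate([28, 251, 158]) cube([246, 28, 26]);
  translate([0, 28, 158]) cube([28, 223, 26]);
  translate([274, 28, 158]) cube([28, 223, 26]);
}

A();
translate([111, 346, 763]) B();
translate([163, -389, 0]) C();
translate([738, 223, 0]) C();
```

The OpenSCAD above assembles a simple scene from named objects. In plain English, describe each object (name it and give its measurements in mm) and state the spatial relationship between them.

A is a rectangular dining table. The top is 628×725×47 mm with its upper surface at z = 763 mm. It stands on four 68×68 mm square legs, each inset 52 mm from the nearest pair of top edges, running from the floor to the underside of the top. Four apron rails, 68 mm thick and 110 mm tall, run between adjacent legs with their top edges flush with the underside of the top and their outer faces flush with the legs' outer faces.

B is a wooden ladder with two side rails of 45×33 mm section and 2428 mm height, set 406 mm apart overall. Between them run 8 rectangular rungs (33 mm deep, 27 mm thick), front faces flush with the rails' −y face. The bottom of the first rung is 239 mm above the floor and each subsequent rung is 297 mm higher than the one below.

C is a four-legged stool. The seat is 302×279 mm, 34 mm thick, top at z = 403 mm. It stands on four square legs, each 28×28 mm in cross-section, from z = 0 to the seat underside, each flush with a corner of the seat. Four stretchers, 28 mm wide and 26 mm tall, connect adjacent legs with their undersides at z = 158 mm, each running between the inner faces of the legs it joins and aligned with the legs' outer faces on the other axis.

The ladder is on top of the table, centred. Two stools sit around the table at the −y, +x sides.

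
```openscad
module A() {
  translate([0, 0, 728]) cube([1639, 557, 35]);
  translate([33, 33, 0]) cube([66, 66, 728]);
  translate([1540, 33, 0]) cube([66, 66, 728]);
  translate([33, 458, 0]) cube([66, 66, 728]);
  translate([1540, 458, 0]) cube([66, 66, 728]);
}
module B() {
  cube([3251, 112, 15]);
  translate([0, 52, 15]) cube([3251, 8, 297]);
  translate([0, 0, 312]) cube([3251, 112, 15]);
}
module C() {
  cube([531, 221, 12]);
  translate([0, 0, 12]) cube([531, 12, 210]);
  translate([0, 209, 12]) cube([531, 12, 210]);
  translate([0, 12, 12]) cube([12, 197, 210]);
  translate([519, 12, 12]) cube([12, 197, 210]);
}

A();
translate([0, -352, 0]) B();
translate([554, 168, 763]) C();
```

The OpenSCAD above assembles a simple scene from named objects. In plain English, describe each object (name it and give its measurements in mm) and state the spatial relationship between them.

A is a table with a 1639×557 mm rectangular top, 35 mm thick, top surface at z = 763 mm, supported by four 66×66 mm square legs, each inset 33 mm from the nearest pair of top edges, running from the floor.

B is an I-beam lying along x, 3251 mm long. Overall section height 327 mm. Two flanges 112 mm wide (y) and 15 mm thick, one on the floor and one at the top; a web 8 mm thick runs between them, centred on the flange width.

C is an open-topped rectangular box: outside dimensions 531×221×222 mm, with a uniform wall and base thickness of 12 mm. The base is a full 531×221 slab on the floor; four walls sit on top of the base. The front and back walls (the −y and +y sides) span the full width; the two side walls fit between them.

The I-beam is on the floor beside the table on its −y side. The open box is on top of the table, centred.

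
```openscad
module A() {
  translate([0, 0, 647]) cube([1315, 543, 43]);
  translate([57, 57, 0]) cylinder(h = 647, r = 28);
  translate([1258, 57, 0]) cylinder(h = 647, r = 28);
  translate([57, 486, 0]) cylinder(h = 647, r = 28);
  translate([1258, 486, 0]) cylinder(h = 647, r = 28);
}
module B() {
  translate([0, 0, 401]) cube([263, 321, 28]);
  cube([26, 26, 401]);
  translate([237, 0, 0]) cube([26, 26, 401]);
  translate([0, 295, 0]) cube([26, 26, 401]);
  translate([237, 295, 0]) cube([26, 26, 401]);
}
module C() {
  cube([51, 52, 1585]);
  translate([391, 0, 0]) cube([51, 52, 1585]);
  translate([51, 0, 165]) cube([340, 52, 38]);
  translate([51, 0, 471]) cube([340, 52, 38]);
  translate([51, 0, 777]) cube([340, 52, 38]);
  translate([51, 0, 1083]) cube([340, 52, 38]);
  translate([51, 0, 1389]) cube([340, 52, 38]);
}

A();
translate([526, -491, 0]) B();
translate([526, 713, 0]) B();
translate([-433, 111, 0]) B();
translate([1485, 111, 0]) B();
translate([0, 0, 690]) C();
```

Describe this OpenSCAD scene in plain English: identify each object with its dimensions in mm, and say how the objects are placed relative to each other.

A is a rectangular dining table. The top is 1315×543×43 mm with its upper surface at z = 690 mm. It stands on four round legs of 56 mm diameter, each leg's bounding box inset 29 mm from the nearest pair of top edges, running from the floor to the underside of the top.

B is a four-legged stool. The seat is 263×321 mm, 28 mm thick, top at z = 429 mm. It stands on four square legs, each 26×26 mm in cross-section, from z = 0 to the seat underside, each flush with a corner of the seat.

C is a wooden ladder with two side rails of 51×52 mm section and 1585 mm height, set 442 mm apart overall. Between them run 5 rectangular rungs (52 mm deep, 38 mm thick), front faces flush with the rails' −y face. The bottom of the first rung is 165 mm above the floor and each subsequent rung is 306 mm higher than the one below.

Four stools sit around the table at the −y, +y, −x, +x sides. The ladder is on top of the table.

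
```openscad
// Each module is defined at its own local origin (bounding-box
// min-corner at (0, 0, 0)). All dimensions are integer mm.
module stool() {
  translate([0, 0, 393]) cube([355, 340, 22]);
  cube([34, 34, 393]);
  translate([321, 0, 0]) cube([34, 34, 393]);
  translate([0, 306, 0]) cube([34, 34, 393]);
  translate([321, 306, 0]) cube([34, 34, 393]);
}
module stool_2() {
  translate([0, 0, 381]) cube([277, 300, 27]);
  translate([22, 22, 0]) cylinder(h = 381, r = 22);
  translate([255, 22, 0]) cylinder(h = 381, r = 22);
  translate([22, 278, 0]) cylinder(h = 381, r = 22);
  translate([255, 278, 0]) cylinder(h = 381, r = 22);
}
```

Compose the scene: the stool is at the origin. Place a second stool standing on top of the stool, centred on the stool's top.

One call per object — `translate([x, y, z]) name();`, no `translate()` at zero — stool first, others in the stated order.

stool();
translate([39, 20, 415]) stool_2();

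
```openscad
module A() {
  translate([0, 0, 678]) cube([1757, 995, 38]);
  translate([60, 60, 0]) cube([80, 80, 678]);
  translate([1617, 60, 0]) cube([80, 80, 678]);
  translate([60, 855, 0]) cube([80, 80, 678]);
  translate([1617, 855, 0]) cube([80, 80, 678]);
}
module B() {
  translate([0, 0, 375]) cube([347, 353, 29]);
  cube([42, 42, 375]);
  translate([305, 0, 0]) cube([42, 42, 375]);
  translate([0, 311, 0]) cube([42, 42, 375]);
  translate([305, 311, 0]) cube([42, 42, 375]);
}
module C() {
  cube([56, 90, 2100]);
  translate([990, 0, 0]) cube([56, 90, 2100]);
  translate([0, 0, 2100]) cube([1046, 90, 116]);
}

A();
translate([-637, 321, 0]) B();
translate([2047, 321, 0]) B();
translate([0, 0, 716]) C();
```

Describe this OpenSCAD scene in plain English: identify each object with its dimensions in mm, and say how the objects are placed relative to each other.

A is a table: top 1757 mm (x) × 995 mm (y), 38 mm thick, upper face at z = 716 mm, on four 80×80 mm square legs, each inset 60 mm from the nearest pair of top edges, running from z = 0 to the bottom of the top.

B is a four-legged stool. The seat is 347×353 mm, 29 mm thick, top at z = 404 mm. It stands on four square legs, each 42×42 mm in cross-section, from z = 0 to the seat underside, each flush with a corner of the seat.

C is a door frame. The clear opening is 934 mm wide and 2100 mm high. Two 56 mm wide jambs, 90 mm deep, stand either side of the opening from the floor to the top of the opening. A 116 mm thick head sits across the top of both jambs, spanning the full outside width of the frame.

Two stools sit around the table at the −x, +x sides. The door frame is on top of the table.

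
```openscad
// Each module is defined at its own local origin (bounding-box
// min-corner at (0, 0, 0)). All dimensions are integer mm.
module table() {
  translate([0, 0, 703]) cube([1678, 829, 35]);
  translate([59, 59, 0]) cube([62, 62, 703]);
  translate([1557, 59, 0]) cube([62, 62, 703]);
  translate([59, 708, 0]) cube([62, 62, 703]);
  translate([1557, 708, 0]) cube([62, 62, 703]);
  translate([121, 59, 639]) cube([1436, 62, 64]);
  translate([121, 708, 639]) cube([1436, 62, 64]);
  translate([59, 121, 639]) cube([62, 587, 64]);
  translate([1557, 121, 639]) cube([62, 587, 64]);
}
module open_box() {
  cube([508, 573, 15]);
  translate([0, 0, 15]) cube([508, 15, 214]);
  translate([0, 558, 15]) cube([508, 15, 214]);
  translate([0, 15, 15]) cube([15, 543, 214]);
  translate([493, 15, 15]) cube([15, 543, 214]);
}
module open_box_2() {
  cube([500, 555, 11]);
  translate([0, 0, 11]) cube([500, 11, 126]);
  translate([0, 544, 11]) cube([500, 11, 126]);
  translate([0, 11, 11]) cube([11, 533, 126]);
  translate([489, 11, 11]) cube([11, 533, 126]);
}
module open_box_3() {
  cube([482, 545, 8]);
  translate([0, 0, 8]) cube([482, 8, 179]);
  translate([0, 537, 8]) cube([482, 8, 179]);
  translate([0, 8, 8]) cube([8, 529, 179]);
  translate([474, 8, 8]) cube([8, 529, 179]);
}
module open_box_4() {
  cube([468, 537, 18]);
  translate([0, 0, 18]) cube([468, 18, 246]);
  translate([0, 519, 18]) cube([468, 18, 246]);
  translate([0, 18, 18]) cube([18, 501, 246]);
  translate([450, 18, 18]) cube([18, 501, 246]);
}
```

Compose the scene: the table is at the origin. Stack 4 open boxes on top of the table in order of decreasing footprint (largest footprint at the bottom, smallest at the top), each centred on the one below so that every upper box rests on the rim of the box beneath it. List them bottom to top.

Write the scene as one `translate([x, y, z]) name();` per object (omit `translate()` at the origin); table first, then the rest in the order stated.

table();
translate([585, 128, 738]) open_box();
translate([589, 137, 967]) open_box_2();
translate([598, 142, 1104]) open_box_3();
translate([605, 146, 1291]) open_box_4();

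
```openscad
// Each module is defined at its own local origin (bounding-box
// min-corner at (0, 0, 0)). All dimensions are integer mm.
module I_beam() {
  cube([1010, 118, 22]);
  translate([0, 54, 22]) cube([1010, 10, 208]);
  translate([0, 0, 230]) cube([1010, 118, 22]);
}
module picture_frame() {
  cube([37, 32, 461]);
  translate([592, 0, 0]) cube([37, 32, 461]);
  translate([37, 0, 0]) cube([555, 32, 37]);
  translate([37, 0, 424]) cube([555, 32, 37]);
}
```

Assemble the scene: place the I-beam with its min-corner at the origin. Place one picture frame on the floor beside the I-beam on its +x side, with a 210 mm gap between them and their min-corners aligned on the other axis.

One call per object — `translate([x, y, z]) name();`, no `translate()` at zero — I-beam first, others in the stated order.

I_beam();
translate([1220, 0, 0]) picture_frame();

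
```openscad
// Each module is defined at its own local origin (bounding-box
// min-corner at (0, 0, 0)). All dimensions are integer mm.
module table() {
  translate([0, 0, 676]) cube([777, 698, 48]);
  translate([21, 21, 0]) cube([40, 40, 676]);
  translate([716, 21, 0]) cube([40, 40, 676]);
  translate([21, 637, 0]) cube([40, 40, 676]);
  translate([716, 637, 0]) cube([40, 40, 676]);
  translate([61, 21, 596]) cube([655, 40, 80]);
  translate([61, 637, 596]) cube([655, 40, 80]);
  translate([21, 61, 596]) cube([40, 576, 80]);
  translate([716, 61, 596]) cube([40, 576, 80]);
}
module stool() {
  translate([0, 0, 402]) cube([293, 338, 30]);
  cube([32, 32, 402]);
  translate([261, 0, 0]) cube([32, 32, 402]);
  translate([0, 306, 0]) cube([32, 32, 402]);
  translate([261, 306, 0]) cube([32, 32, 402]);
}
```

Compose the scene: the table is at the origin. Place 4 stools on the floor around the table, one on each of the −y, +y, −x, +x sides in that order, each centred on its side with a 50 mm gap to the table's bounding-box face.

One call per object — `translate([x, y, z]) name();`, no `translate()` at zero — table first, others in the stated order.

table();
translate([242, -388, 0]) stool();
translate([242, 748, 0]) stool();
translate([-343, 180, 0]) stool();
translate([827, 180, 0]) stool();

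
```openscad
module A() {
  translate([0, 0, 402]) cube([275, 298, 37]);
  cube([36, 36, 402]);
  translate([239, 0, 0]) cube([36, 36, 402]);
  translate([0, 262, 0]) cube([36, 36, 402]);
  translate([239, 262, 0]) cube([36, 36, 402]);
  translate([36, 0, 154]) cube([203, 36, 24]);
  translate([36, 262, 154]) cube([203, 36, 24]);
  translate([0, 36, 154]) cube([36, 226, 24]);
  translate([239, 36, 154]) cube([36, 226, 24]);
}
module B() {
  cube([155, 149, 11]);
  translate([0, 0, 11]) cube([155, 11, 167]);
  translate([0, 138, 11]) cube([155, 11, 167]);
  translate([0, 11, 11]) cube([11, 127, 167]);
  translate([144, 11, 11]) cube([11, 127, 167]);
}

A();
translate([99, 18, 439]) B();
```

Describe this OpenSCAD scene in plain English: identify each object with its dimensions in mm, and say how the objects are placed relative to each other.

A is a simple wooden stool: a rectangular seat 275 mm (x) by 298 mm (y), 37 mm thick, top face at z = 439 mm, on four square legs, each 36×36 mm in cross-section. The legs rest on z = 0, each flush with a corner of the seat. Four stretchers, 36 mm wide and 24 mm tall, connect adjacent legs with their undersides at z = 154 mm, each running between the inner faces of the legs it joins and aligned with the legs' outer faces on the other axis.

B is an open-topped rectangular box: outside dimensions 155×149×178 mm, with a uniform wall and base thickness of 11 mm. The base is a full 155×149 slab on the floor; four walls sit on top of the base. The front and back walls (the −y and +y sides) span the full width; the two side walls fit between them.

The open box is on top of the stool.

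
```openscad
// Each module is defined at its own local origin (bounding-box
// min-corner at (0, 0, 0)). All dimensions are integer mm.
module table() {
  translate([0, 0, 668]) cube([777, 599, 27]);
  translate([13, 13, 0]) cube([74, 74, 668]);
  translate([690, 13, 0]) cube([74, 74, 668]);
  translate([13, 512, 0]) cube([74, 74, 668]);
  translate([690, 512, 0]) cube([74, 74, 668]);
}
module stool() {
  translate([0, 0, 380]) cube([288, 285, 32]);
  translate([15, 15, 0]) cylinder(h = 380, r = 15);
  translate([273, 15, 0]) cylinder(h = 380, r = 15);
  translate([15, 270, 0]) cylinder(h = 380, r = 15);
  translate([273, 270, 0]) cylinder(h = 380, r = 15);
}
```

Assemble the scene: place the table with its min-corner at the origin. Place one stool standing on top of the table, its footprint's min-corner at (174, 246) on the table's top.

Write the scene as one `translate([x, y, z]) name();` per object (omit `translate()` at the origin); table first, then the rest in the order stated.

table();
translate([174, 246, 695]) stool();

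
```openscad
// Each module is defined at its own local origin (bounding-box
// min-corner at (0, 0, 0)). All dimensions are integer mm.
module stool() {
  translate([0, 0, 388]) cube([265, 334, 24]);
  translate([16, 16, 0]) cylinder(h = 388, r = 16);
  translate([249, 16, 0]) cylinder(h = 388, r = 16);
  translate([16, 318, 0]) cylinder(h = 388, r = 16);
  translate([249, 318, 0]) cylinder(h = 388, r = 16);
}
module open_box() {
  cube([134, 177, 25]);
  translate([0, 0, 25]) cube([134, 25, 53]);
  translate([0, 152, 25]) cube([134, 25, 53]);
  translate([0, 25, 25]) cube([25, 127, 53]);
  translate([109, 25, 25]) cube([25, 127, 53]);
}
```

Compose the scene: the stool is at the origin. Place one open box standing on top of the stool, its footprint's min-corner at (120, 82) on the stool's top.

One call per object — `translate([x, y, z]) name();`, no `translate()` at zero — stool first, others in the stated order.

stool();
translate([120, 82, 412]) open_box();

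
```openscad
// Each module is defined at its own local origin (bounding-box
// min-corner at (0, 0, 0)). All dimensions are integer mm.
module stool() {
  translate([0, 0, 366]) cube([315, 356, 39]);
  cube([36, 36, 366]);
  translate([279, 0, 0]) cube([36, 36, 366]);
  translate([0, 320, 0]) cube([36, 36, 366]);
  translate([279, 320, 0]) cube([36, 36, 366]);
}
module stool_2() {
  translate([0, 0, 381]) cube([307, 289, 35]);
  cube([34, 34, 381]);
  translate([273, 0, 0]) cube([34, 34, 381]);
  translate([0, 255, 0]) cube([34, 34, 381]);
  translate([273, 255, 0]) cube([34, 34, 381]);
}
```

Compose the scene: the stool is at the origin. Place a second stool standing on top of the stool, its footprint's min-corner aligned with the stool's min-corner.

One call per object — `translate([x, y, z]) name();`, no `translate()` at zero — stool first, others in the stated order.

stool();
translate([0, 0, 405]) stool_2();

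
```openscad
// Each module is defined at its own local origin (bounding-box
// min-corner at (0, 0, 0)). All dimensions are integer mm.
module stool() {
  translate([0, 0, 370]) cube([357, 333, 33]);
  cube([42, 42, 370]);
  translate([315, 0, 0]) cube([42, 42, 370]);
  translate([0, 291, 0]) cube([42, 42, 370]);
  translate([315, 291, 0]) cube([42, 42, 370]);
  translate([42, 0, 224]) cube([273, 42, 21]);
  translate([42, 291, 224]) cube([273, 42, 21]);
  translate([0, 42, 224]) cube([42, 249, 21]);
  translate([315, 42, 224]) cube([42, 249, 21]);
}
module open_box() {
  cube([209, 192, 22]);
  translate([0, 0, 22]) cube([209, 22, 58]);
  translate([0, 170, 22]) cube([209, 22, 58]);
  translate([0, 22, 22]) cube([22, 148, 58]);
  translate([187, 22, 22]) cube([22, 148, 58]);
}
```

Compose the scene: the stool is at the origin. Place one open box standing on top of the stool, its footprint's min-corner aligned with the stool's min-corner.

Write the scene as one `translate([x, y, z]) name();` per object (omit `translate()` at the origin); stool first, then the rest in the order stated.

stool();
translate([0, 0, 403]) open_box();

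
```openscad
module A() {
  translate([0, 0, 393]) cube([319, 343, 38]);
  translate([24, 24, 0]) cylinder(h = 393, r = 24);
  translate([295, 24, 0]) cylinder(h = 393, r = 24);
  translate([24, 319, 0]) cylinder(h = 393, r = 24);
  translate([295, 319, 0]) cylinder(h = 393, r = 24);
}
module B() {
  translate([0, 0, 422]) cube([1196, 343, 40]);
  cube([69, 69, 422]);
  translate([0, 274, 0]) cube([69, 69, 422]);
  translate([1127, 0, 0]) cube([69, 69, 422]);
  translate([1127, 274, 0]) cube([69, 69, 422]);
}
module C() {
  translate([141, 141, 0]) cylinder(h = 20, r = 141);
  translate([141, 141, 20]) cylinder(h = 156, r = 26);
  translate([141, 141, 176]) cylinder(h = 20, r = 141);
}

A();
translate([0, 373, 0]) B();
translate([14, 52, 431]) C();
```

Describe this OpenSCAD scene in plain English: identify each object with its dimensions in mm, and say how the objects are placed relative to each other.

A is a simple wooden stool: a rectangular seat 319 mm (x) by 343 mm (y), 38 mm thick, top face at z = 431 mm, on four round legs, each 48 mm in diameter. The legs rest on z = 0, each leg's axis is inset half a diameter from the nearest pair of seat edges (so the leg's bounding box is flush with the corner).

B is a bench: a 1196×343 mm seat slab, 40 mm thick, top at z = 462 mm, on four 69×69 mm square legs flush with the seat corners and standing on z = 0.

C is a spool: two coaxial disc flanges of radius 141 mm and thickness 20 mm, joined by a core cylinder of radius 26 mm and height 156 mm. The lower flange rests on z = 0 and the three cylinders share a vertical axis.

The bench is on the floor beside the stool on its +y side. The spool is on top of the stool.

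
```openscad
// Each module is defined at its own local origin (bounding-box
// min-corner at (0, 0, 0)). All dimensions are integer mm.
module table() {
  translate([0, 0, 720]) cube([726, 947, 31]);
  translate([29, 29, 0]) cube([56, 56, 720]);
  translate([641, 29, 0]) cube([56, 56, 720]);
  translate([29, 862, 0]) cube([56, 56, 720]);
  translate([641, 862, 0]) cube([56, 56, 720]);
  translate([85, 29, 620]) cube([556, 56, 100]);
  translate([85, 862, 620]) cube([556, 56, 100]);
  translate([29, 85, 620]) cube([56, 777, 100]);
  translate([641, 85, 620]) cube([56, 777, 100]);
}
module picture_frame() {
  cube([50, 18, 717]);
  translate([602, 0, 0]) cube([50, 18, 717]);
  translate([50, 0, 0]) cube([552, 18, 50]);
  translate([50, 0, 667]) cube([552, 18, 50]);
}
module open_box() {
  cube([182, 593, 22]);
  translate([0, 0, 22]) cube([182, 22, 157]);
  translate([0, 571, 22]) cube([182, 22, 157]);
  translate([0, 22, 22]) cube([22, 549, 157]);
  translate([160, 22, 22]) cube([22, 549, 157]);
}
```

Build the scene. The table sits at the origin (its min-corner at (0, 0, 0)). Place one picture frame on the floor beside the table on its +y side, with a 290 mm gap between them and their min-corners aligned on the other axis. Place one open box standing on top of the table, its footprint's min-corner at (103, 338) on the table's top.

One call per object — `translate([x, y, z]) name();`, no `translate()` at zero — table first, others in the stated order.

table();
translate([0, 1237, 0]) picture_frame();
translate([103, 338, 751]) open_box();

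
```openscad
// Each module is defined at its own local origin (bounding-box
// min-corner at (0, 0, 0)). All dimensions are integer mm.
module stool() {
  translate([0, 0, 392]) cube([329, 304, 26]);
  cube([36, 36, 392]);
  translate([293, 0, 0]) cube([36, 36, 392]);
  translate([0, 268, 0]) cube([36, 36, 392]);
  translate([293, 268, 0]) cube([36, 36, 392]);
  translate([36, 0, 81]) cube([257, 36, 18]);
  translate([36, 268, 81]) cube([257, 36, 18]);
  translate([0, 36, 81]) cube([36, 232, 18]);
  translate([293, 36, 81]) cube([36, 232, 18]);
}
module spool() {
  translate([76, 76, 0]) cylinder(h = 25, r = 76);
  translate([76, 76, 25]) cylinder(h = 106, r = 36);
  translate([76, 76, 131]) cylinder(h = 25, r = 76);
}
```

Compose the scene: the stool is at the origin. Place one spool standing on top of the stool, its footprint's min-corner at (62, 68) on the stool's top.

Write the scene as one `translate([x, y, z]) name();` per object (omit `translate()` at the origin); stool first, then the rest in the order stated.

stool();
translate([62, 68, 418]) spool();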